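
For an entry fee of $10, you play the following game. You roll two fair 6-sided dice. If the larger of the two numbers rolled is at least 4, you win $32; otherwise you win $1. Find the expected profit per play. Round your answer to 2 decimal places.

E[payout] = (1/4)·1 + (3/4)·32 = 97/4
Expected profit = 97/4 − 10 = 57/4 ≈ $14.25

$14.25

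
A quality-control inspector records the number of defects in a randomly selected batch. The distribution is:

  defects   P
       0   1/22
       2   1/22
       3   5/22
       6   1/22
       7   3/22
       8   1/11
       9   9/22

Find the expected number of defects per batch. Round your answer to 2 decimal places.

6.41

E[X] = (1/22)·0 + (1/22)·2 + (5/22)·3 + (1/22)·6 + (3/22)·7 + (1/11)·8 + (9/22)·9
     = 141/22 ≈ 6.41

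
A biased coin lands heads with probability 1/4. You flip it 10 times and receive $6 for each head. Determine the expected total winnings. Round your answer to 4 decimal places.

$15.0000

E[#heads] = 10·1/4 = 5/2 (linearity over flips).
E[winnings] = 6·5/2 = 15.
≈ 15.0000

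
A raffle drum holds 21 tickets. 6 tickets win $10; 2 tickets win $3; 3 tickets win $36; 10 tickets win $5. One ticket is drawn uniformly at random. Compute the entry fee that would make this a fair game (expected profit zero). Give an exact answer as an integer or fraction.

E[payout] = (6/21)·10 + (2/21)·3 + (3/21)·36 + (10/21)·5 = 32/3
Fair fee = E[payout] = 32/3

32/3 dollars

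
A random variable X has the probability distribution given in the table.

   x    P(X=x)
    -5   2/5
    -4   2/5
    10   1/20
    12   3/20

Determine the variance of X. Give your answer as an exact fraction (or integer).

E[X] = (2/5)·(-5) + (2/5)·(-4) + (1/20)·10 + (3/20)·12 = -13/10
E[X²] = (2/5)·25 + (2/5)·16 + (1/20)·100 + (3/20)·144 = 43
Var(X) = 43 − (-13/10)² = 4131/100

4131/100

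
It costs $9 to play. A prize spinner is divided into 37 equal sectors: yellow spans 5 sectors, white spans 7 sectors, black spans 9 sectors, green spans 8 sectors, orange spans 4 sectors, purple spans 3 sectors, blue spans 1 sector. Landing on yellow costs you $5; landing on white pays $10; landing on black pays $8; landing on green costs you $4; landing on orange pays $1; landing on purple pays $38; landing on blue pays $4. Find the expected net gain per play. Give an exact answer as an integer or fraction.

E[payout] = (5/37)·(-5) + (7/37)·10 + (9/37)·8 + (8/37)·(-4) + (4/37)·1 + (3/37)·38 + (1/37)·4 = 207/37
Expected profit = 207/37 − 9 = -126/37

-126/37 dollars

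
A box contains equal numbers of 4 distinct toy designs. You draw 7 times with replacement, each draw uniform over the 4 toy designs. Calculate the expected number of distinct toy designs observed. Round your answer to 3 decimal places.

Let Xⱼ=1 if type j appears at least once. P(Xⱼ=1) = 1 − ((4−1)/4)^7 = 14197/16384.
E[#distinct] = 4·14197/16384 = 14197/4096.
≈ 3.466

3.466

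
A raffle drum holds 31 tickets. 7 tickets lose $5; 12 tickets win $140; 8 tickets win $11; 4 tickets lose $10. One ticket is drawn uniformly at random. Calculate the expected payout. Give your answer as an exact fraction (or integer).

1693/31 dollars

E[payout] = (7/31)·(-5) + (12/31)·140 + (8/31)·11 + (4/31)·(-10) = 1693/31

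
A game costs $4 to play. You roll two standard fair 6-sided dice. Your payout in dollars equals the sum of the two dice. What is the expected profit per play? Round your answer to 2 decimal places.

Distribution of the sum of the two dice: 2 w.p. 1/36, 3 w.p. 1/18, 4 w.p. 1/12, 5 w.p. 1/9, 6 w.p. 5/36, 7 w.p. 1/6, …
E[payout] = (1/36)·2 + (1/18)·3 + (1/12)·4 + (1/9)·5 + (5/36)·6 + (1/6)·7 + (5/36)·8 + (1/9)·9 + (1/12)·10 + (1/18)·11 + (1/36)·12 = 7
Expected profit = 7 − 4 = 3 ≈ $3.00

$3.00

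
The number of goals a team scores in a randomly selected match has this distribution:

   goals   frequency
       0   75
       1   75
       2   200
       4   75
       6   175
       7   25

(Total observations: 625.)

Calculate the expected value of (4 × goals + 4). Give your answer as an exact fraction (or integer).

Total = 625, so P(goals=0) = 75/625, etc.
E[4x+4] = (3/25)·4 + (3/25)·8 + (8/25)·12 + (3/25)·20 + (7/25)·28 + (1/25)·32
     = 84/5

84/5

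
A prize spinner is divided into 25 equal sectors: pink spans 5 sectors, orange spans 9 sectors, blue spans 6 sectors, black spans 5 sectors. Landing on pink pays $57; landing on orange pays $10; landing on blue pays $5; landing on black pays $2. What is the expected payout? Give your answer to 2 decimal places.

$16.60

E[payout] = (5/25)·57 + (9/25)·10 + (6/25)·5 + (5/25)·2 = 83/5
≈ $16.60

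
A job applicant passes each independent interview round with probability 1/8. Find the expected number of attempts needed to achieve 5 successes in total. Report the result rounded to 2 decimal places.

40.00

By linearity (sum of 5 independent geometric waits), E[trials] = 5/p = 5/(1/8) = 40.
≈ 40.00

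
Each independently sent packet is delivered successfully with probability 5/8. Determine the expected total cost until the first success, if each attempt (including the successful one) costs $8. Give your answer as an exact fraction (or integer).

64/5 dollars

E[#attempts] = 1/p = 8/5; E[cost] = 8·8/5 = 64/5.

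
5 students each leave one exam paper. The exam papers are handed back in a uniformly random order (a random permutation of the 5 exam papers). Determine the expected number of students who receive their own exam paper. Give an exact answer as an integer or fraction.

Let Xᵢ = 1 if person i gets their own exam paper. For each i, P(Xᵢ=1) = 1/5.
By linearity of expectation, E[X₁+…+X_5] = 5·(1/5) = 1.

1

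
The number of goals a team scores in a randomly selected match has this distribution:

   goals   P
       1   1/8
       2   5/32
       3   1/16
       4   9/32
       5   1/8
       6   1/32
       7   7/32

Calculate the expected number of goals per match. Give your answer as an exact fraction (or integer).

E[X] = (1/8)·1 + (5/32)·2 + (1/16)·3 + (9/32)·4 + (1/8)·5 + (1/32)·6 + (7/32)·7
     = 131/32

131/32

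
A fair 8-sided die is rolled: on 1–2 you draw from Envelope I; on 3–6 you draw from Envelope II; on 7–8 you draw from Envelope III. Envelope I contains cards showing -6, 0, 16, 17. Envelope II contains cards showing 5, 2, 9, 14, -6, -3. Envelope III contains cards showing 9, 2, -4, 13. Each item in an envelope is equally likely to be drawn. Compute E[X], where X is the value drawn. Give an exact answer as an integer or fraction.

E[X | Envelope I] = (-6 + 0 + 16 + 17)/4 = 27/4
E[X | Envelope II] = (5 + 2 + 9 + 14 − 6 − 3)/6 = 7/2
E[X | Envelope III] = (9 + 2 − 4 + 13)/4 = 5
E[X] = (1/4)·27/4 + (1/2)·7/2 + (1/4)·5 = 75/16

75/16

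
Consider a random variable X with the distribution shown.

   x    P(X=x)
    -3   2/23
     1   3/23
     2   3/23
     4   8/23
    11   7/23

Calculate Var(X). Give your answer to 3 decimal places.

E[X] = (2/23)·(-3) + (3/23)·1 + (3/23)·2 + (8/23)·4 + (7/23)·11 = 112/23
E[X²] = (2/23)·9 + (3/23)·1 + (3/23)·4 + (8/23)·16 + (7/23)·121 = 1008/23
Var(X) = 1008/23 − (112/23)² = 10640/529 ≈ 20.113

20.113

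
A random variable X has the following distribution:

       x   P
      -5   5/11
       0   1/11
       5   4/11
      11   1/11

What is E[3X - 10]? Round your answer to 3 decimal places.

-8.364

E[3x-10] = (5/11)·(-25) + (1/11)·(-10) + (4/11)·5 + (1/11)·23
     = -92/11 ≈ -8.364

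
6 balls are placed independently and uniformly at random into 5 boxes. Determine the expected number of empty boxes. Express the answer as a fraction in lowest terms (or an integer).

4096/3125

Let Xⱼ=1 if box j is empty. P(Xⱼ=1) = ((5-1)/5)^6 = 4096/15625.
By linearity, E[#empty] = 5·4096/15625 = 4096/3125.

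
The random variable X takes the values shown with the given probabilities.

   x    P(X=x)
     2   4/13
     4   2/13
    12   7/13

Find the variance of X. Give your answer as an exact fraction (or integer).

3728/169

E[X] = (4/13)·2 + (2/13)·4 + (7/13)·12 = 100/13
E[X²] = (4/13)·4 + (2/13)·16 + (7/13)·144 = 1056/13
Var(X) = 1056/13 − (100/13)² = 3728/169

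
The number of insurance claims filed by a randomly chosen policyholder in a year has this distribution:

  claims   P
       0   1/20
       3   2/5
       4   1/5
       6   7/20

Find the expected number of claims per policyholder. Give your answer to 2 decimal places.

E[X] = (1/20)·0 + (2/5)·3 + (1/5)·4 + (7/20)·6
     = 41/10 ≈ 4.10

4.10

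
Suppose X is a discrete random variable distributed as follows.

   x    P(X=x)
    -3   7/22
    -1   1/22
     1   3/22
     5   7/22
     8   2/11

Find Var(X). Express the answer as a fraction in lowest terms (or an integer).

2163/121

E[X] = (7/22)·(-3) + (1/22)·(-1) + (3/22)·1 + (7/22)·5 + (2/11)·8 = 24/11
E[X²] = (7/22)·9 + (1/22)·1 + (3/22)·1 + (7/22)·25 + (2/11)·64 = 249/11
Var(X) = 249/11 − (24/11)² = 2163/121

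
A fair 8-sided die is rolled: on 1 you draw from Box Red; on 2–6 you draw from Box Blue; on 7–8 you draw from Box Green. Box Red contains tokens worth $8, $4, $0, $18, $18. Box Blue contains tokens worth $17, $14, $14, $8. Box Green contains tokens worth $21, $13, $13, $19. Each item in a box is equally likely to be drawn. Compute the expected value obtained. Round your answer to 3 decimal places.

$13.606

E[X | Box Red] = (8 + 4 + 0 + 18 + 18)/5 = 48/5
E[X | Box Blue] = (17 + 14 + 14 + 8)/4 = 53/4
E[X | Box Green] = (21 + 13 + 13 + 19)/4 = 33/2
E[X] = (1/8)·48/5 + (5/8)·53/4 + (1/4)·33/2 = 2177/160 ≈ 13.606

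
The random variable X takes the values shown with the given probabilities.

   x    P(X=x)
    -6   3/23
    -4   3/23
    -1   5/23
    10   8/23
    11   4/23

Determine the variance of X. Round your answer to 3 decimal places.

E[X] = (3/23)·(-6) + (3/23)·(-4) + (5/23)·(-1) + (8/23)·10 + (4/23)·11 = 89/23
E[X²] = (3/23)·36 + (3/23)·16 + (5/23)·1 + (8/23)·100 + (4/23)·121 = 1445/23
Var(X) = 1445/23 − (89/23)² = 25314/529 ≈ 47.853

47.853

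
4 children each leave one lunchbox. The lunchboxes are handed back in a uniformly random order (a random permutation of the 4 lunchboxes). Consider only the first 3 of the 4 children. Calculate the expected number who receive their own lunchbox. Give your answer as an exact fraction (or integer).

Let Xᵢ = 1 if person i gets their own lunchbox. For each i, P(Xᵢ=1) = 1/4.
By linearity of expectation, E[X₁+…+X_3] = 3·(1/4) = 3/4.

3/4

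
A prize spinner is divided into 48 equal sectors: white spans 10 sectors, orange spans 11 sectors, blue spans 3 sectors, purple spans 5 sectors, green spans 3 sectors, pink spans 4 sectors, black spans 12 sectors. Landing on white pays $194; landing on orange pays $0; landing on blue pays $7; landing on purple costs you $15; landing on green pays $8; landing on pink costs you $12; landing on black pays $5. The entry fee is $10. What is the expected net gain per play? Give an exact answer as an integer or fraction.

E[payout] = (10/48)·194 + (11/48)·0 + (3/48)·7 + (5/48)·(-15) + (3/48)·8 + (4/48)·(-12) + (12/48)·5 = 961/24
Expected profit = 961/24 − 10 = 721/24

721/24 dollars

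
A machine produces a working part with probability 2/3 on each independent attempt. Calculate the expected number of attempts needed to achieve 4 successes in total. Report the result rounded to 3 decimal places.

By linearity (sum of 4 independent geometric waits), E[trials] = 4/p = 4/(2/3) = 6.
≈ 6.000

6.000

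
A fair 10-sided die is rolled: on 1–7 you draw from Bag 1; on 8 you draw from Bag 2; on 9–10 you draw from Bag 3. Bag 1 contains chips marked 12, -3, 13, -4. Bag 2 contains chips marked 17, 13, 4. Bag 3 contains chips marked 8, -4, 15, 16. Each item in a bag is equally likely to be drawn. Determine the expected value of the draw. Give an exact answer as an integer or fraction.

E[X | Bag 1] = (12 − 3 + 13 − 4)/4 = 9/2
E[X | Bag 2] = (17 + 13 + 4)/3 = 34/3
E[X | Bag 3] = (8 − 4 + 15 + 16)/4 = 35/4
E[X] = (7/10)·9/2 + (1/10)·34/3 + (1/5)·35/4 = 181/30

181/30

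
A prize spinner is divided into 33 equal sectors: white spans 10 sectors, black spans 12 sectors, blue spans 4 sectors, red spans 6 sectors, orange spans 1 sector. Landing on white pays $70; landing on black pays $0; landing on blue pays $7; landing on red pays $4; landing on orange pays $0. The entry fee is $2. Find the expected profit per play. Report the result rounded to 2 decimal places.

E[payout] = (10/33)·70 + (12/33)·0 + (4/33)·7 + (6/33)·4 + (1/33)·0 = 752/33
Expected profit = 752/33 − 2 = 686/33 ≈ $20.79

$20.79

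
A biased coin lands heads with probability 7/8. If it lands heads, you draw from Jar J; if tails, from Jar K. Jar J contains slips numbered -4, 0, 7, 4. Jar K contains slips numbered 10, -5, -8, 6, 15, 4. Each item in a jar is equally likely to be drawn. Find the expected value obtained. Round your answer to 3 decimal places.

E[X | Jar J] = (-4 + 0 + 7 + 4)/4 = 7/4
E[X | Jar K] = (10 − 5 − 8 + 6 + 15 + 4)/6 = 11/3
E[X] = (7/8)·7/4 + (1/8)·11/3 = 191/96 ≈ 1.990

1.990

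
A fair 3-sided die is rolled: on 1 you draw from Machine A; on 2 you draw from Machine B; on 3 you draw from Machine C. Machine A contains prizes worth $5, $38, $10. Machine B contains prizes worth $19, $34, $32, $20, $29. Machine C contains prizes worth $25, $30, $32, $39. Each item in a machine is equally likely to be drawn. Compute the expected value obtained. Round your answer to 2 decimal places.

$25.32

E[X | Machine A] = (5 + 38 + 10)/3 = 53/3
E[X | Machine B] = (19 + 34 + 32 + 20 + 29)/5 = 134/5
E[X | Machine C] = (25 + 30 + 32 + 39)/4 = 63/2
E[X] = (1/3)·53/3 + (1/3)·134/5 + (1/3)·63/2 = 2279/90 ≈ 25.32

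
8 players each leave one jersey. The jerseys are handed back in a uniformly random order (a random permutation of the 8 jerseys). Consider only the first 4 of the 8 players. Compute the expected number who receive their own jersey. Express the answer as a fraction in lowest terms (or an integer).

Let Xᵢ = 1 if person i gets their own jersey. For each i, P(Xᵢ=1) = 1/8.
By linearity of expectation, E[X₁+…+X_4] = 4·(1/8) = 1/2.

1/2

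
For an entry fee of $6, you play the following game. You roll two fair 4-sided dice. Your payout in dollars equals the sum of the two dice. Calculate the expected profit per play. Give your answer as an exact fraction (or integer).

Distribution of the sum of the two dice: 2 w.p. 1/16, 3 w.p. 1/8, 4 w.p. 3/16, 5 w.p. 1/4, 6 w.p. 3/16, 7 w.p. 1/8, …
E[payout] = (1/16)·2 + (1/8)·3 + (3/16)·4 + (1/4)·5 + (3/16)·6 + (1/8)·7 + (1/16)·8 = 5
Expected profit = 5 − 6 = -1

-$1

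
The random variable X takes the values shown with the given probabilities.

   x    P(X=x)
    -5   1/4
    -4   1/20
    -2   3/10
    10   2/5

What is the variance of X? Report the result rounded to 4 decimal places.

E[X] = (1/4)·(-5) + (1/20)·(-4) + (3/10)·(-2) + (2/5)·10 = 39/20
E[X²] = (1/4)·25 + (1/20)·16 + (3/10)·4 + (2/5)·100 = 193/4
Var(X) = 193/4 − (39/20)² = 17779/400 ≈ 44.4475

44.4475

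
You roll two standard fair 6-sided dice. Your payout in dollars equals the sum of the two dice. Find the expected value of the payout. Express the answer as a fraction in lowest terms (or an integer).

Distribution of the sum of the two dice: 2 w.p. 1/36, 3 w.p. 1/18, 4 w.p. 1/12, 5 w.p. 1/9, 6 w.p. 5/36, 7 w.p. 1/6, …
E[payout] = (1/36)·2 + (1/18)·3 + (1/12)·4 + (1/9)·5 + (5/36)·6 + (1/6)·7 + (5/36)·8 + (1/9)·9 + (1/12)·10 + (1/18)·11 + (1/36)·12 = 7

$7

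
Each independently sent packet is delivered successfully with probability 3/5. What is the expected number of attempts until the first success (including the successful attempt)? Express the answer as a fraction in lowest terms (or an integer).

5/3

For a geometric distribution, E[trials] = 1/p = 1/(3/5) = 5/3.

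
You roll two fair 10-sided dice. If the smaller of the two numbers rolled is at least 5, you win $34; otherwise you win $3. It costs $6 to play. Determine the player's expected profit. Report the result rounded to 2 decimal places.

$8.16

E[payout] = (16/25)·3 + (9/25)·34 = 354/25
Expected profit = 354/25 − 6 = 204/25 ≈ $8.16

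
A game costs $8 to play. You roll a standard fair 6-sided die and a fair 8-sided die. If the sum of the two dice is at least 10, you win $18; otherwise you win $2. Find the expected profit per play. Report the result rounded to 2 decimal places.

-$1.00

E[payout] = (11/16)·2 + (5/16)·18 = 7
Expected profit = 7 − 8 = -1 ≈ -$1.00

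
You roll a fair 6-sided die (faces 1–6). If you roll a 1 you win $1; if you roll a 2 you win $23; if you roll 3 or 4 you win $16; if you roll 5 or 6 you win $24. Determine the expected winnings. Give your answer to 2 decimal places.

E[payout] = (1/6)·1 + (1/3)·16 + (1/6)·23 + (1/3)·24 = 52/3
≈ $17.33

$17.33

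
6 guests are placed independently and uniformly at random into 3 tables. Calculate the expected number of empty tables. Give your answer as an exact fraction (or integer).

64/243

Let Xⱼ=1 if table j is empty. P(Xⱼ=1) = ((3-1)/3)^6 = 64/729.
By linearity, E[#empty] = 3·64/729 = 64/243.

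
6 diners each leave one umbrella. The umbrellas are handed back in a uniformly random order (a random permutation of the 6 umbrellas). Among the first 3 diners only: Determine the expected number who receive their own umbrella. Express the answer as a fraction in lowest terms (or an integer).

1/2

Let Xᵢ = 1 if person i gets their own umbrella. For each i, P(Xᵢ=1) = 1/6.
By linearity of expectation, E[X₁+…+X_3] = 3·(1/6) = 1/2.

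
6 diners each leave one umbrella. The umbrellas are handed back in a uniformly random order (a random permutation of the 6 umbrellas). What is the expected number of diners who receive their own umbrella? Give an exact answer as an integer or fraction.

Let Xᵢ = 1 if person i gets their own umbrella. For each i, P(Xᵢ=1) = 1/6.
By linearity of expectation, E[X₁+…+X_6] = 6·(1/6) = 1.

1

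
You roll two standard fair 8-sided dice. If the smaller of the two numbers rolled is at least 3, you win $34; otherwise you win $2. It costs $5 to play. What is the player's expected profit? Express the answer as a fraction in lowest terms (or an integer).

E[payout] = (7/16)·2 + (9/16)·34 = 20
Expected profit = 20 − 5 = 15

$15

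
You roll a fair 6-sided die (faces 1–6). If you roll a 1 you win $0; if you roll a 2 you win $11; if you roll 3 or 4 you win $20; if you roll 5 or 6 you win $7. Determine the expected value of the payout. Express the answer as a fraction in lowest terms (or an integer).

E[payout] = (1/6)·0 + (1/3)·7 + (1/6)·11 + (1/3)·20 = 65/6

65/6 dollars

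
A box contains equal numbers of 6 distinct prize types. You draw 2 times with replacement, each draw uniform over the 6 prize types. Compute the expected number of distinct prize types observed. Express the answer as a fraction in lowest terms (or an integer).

11/6

Let Xⱼ=1 if type j appears at least once. P(Xⱼ=1) = 1 − ((6−1)/6)^2 = 11/36.
E[#distinct] = 6·11/36 = 11/6.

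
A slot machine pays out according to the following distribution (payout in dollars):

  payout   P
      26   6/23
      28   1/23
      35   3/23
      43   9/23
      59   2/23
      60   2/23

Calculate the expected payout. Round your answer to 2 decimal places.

$39.74

E[X] = (6/23)·26 + (1/23)·28 + (3/23)·35 + (9/23)·43 + (2/23)·59 + (2/23)·60
     = 914/23 ≈ 39.74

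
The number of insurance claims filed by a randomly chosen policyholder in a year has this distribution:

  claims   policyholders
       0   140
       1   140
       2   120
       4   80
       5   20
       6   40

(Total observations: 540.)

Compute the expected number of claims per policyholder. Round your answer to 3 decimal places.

1.926

Total = 540, so P(claims=0) = 140/540, etc.
E[X] = (7/27)·0 + (7/27)·1 + (2/9)·2 + (4/27)·4 + (1/27)·5 + (2/27)·6
     = 52/27 ≈ 1.926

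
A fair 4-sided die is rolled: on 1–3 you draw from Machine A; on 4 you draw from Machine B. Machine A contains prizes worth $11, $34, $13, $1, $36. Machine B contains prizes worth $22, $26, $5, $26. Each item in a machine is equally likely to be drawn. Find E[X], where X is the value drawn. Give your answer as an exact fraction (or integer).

E[X | Machine A] = (11 + 34 + 13 + 1 + 36)/5 = 19
E[X | Machine B] = (22 + 26 + 5 + 26)/4 = 79/4
E[X] = (3/4)·19 + (1/4)·79/4 = 307/16

307/16 dollars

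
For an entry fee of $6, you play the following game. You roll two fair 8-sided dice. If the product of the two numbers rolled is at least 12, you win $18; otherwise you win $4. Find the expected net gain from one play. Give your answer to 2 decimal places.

E[payout] = (23/64)·4 + (41/64)·18 = 415/32
Expected profit = 415/32 − 6 = 223/32 ≈ $6.97

$6.97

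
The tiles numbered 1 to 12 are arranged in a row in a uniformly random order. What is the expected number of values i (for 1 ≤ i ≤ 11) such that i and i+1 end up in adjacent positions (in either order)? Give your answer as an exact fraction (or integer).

For each i ∈ {1,…,11}, let Xᵢ = 1 if i and i+1 are adjacent. P(Xᵢ=1) = 2·(12−1)!/12! = 2/12.
By linearity, E[ΣXᵢ] = (11)·(2/12) = 11/6.

11/6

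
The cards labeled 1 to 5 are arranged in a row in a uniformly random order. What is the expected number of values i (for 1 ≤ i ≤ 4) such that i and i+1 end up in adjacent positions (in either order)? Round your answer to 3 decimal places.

For each i ∈ {1,…,4}, let Xᵢ = 1 if i and i+1 are adjacent. P(Xᵢ=1) = 2·(5−1)!/5! = 2/5.
By linearity, E[ΣXᵢ] = (4)·(2/5) = 8/5.
≈ 1.600

1.600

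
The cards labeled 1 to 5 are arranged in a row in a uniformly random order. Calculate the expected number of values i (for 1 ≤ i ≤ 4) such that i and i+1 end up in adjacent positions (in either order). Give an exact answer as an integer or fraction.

For each i ∈ {1,…,4}, let Xᵢ = 1 if i and i+1 are adjacent. P(Xᵢ=1) = 2·(5−1)!/5! = 2/5.
By linearity, E[ΣXᵢ] = (4)·(2/5) = 8/5.

8/5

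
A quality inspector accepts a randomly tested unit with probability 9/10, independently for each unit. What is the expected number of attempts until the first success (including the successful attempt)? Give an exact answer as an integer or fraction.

10/9

For a geometric distribution, E[trials] = 1/p = 1/(9/10) = 10/9.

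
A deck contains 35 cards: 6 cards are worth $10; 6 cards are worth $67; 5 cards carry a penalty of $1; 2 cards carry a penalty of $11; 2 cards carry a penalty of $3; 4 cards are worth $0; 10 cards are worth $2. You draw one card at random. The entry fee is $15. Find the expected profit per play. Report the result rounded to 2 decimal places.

-$2.17

E[payout] = (6/35)·10 + (6/35)·67 + (5/35)·(-1) + (2/35)·(-11) + (2/35)·(-3) + (4/35)·0 + (10/35)·2 = 449/35
Expected profit = 449/35 − 15 = -76/35 ≈ -$2.17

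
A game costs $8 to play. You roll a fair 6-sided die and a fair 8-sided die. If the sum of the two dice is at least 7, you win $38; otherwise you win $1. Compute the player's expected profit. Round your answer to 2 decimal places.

E[payout] = (5/16)·1 + (11/16)·38 = 423/16
Expected profit = 423/16 − 8 = 295/16 ≈ $18.44

$18.44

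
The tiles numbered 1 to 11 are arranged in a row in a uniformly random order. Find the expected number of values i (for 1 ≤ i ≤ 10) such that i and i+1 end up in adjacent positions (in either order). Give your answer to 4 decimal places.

1.8182

For each i ∈ {1,…,10}, let Xᵢ = 1 if i and i+1 are adjacent. P(Xᵢ=1) = 2·(11−1)!/11! = 2/11.
By linearity, E[ΣXᵢ] = (10)·(2/11) = 20/11.
≈ 1.8182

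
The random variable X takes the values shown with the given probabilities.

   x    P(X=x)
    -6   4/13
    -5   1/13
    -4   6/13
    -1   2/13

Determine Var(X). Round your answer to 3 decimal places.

2.639

E[X] = (4/13)·(-6) + (1/13)·(-5) + (6/13)·(-4) + (2/13)·(-1) = -55/13
E[X²] = (4/13)·36 + (1/13)·25 + (6/13)·16 + (2/13)·1 = 267/13
Var(X) = 267/13 − (-55/13)² = 446/169 ≈ 2.639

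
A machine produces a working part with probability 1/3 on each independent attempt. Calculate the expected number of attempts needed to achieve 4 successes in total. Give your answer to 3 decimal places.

12.000

By linearity (sum of 4 independent geometric waits), E[trials] = 4/p = 4/(1/3) = 12.
≈ 12.000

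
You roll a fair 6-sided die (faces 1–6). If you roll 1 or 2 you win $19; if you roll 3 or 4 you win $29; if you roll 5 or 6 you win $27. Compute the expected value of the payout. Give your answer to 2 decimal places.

$25.00

E[payout] = (1/3)·19 + (1/3)·27 + (1/3)·29 = 25
≈ $25.00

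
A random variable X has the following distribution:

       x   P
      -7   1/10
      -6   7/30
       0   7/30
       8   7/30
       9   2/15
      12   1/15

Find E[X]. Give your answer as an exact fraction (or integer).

53/30

E[X] = (1/10)·(-7) + (7/30)·(-6) + (7/30)·0 + (7/30)·8 + (2/15)·9 + (1/15)·12
     = 53/30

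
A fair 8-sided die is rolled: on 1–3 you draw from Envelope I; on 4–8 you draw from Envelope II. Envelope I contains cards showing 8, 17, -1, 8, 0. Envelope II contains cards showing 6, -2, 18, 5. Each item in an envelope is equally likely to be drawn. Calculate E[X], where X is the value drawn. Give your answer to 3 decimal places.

6.619

E[X | Envelope I] = (8 + 17 − 1 + 8 + 0)/5 = 32/5
E[X | Envelope II] = (6 − 2 + 18 + 5)/4 = 27/4
E[X] = (3/8)·32/5 + (5/8)·27/4 = 1059/160 ≈ 6.619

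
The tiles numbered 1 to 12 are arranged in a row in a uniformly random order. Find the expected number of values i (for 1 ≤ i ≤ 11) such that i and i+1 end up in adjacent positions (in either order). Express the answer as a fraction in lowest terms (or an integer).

For each i ∈ {1,…,11}, let Xᵢ = 1 if i and i+1 are adjacent. P(Xᵢ=1) = 2·(12−1)!/12! = 2/12.
By linearity, E[ΣXᵢ] = (11)·(2/12) = 11/6.

11/6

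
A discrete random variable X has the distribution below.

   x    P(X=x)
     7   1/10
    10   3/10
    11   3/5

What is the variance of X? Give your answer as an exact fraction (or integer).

E[X] = (1/10)·7 + (3/10)·10 + (3/5)·11 = 103/10
E[X²] = (1/10)·49 + (3/10)·100 + (3/5)·121 = 215/2
Var(X) = 215/2 − (103/10)² = 141/100

141/100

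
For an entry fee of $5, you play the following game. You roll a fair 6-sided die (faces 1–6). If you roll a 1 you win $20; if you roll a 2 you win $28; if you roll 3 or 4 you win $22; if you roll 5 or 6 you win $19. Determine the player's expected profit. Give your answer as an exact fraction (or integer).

E[payout] = (1/3)·19 + (1/6)·20 + (1/3)·22 + (1/6)·28 = 65/3
Expected profit = 65/3 − 5 = 50/3

50/3 dollars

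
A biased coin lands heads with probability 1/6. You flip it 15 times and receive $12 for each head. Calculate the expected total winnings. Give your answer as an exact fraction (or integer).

$30

E[#heads] = 15·1/6 = 5/2 (linearity over flips).
E[winnings] = 12·5/2 = 30.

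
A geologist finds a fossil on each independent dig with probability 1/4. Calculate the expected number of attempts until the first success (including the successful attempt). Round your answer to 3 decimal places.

4.000

For a geometric distribution, E[trials] = 1/p = 1/(1/4) = 4.
≈ 4.000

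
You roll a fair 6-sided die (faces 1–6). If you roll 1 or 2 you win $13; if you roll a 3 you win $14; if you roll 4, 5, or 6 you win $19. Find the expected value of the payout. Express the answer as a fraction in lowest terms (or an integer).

97/6 dollars

E[payout] = (1/3)·13 + (1/6)·14 + (1/2)·19 = 97/6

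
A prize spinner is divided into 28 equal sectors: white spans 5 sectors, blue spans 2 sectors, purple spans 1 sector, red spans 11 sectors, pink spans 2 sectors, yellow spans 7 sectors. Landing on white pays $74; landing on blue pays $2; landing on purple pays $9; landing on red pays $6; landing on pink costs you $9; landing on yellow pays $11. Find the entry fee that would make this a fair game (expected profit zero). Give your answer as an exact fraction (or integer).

127/7 dollars

E[payout] = (5/28)·74 + (2/28)·2 + (1/28)·9 + (11/28)·6 + (2/28)·(-9) + (7/28)·11 = 127/7
Fair fee = E[payout] = 127/7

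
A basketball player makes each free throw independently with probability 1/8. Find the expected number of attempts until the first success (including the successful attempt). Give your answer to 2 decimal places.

8.00

For a geometric distribution, E[trials] = 1/p = 1/(1/8) = 8.
≈ 8.00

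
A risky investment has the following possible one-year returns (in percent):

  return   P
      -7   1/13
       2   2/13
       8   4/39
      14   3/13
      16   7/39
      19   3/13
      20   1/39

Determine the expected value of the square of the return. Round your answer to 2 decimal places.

E[X²] = (1/13)·49 + (2/13)·4 + (4/39)·64 + (3/13)·196 + (7/39)·256 + (3/13)·361 + (1/39)·400
     = 2544/13 ≈ 195.69

195.69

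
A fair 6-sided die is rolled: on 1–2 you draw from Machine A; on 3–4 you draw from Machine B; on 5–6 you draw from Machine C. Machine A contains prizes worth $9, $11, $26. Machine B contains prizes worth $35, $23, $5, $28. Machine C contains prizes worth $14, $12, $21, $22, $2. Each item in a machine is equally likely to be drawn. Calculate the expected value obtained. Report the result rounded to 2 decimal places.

$17.43

E[X | Machine A] = (9 + 11 + 26)/3 = 46/3
E[X | Machine B] = (35 + 23 + 5 + 28)/4 = 91/4
E[X | Machine C] = (14 + 12 + 21 + 22 + 2)/5 = 71/5
E[X] = (1/3)·46/3 + (1/3)·91/4 + (1/3)·71/5 = 3137/180 ≈ 17.43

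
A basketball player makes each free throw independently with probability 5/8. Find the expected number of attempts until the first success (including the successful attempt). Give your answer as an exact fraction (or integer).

For a geometric distribution, E[trials] = 1/p = 1/(5/8) = 8/5.

8/5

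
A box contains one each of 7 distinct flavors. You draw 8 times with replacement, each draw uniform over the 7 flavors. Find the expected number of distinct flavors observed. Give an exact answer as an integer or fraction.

Let Xⱼ=1 if type j appears at least once. P(Xⱼ=1) = 1 − ((7−1)/7)^8 = 4085185/5764801.
E[#distinct] = 7·4085185/5764801 = 4085185/823543.

4085185/823543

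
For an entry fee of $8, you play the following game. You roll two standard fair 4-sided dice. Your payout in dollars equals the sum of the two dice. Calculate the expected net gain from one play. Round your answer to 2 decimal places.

-$3.00

Distribution of the sum of the two dice: 2 w.p. 1/16, 3 w.p. 1/8, 4 w.p. 3/16, 5 w.p. 1/4, 6 w.p. 3/16, 7 w.p. 1/8, …
E[payout] = (1/16)·2 + (1/8)·3 + (3/16)·4 + (1/4)·5 + (3/16)·6 + (1/8)·7 + (1/16)·8 = 5
Expected profit = 5 − 8 = -3 ≈ -$3.00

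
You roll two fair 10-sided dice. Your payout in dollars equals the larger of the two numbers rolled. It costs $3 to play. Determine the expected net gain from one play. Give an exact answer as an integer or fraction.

Distribution of the larger of the two numbers rolled: 1 w.p. 1/100, 2 w.p. 3/100, 3 w.p. 1/20, 4 w.p. 7/100, 5 w.p. 9/100, 6 w.p. 11/100, …
E[payout] = (1/100)·1 + (3/100)·2 + (1/20)·3 + (7/100)·4 + (9/100)·5 + (11/100)·6 + (13/100)·7 + (3/20)·8 + (17/100)·9 + (19/100)·10 = 143/20
Expected profit = 143/20 − 3 = 83/20

83/20 dollars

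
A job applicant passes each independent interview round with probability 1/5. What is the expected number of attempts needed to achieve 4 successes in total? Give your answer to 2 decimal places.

20.00

By linearity (sum of 4 independent geometric waits), E[trials] = 4/p = 4/(1/5) = 20.
≈ 20.00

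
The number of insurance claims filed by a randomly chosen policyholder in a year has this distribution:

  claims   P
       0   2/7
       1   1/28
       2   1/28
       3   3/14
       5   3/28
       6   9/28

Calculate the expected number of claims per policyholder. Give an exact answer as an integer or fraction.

45/14

E[X] = (2/7)·0 + (1/28)·1 + (1/28)·2 + (3/14)·3 + (3/28)·5 + (9/28)·6
     = 45/14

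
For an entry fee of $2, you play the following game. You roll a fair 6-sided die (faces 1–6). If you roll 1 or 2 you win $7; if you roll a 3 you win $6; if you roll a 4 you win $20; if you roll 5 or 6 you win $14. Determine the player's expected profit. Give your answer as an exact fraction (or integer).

E[payout] = (1/6)·6 + (1/3)·7 + (1/3)·14 + (1/6)·20 = 34/3
Expected profit = 34/3 − 2 = 28/3

28/3 dollars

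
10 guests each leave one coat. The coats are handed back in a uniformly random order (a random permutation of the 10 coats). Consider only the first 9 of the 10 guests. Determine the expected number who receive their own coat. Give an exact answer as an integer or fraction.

9/10

Let Xᵢ = 1 if person i gets their own coat. For each i, P(Xᵢ=1) = 1/10.
By linearity of expectation, E[X₁+…+X_9] = 9·(1/10) = 9/10.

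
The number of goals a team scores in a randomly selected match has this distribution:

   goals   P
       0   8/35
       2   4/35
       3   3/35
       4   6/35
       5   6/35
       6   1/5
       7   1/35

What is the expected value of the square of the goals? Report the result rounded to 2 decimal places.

16.86

E[X²] = (8/35)·0 + (4/35)·4 + (3/35)·9 + (6/35)·16 + (6/35)·25 + (1/5)·36 + (1/35)·49
     = 118/7 ≈ 16.86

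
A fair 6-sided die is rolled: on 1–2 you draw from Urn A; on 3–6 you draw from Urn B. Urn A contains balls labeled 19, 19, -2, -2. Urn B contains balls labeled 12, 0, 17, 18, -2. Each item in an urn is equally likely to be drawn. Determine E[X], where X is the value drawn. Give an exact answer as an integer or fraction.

53/6

E[X | Urn A] = (19 + 19 − 2 − 2)/4 = 17/2
E[X | Urn B] = (12 + 0 + 17 + 18 − 2)/5 = 9
E[X] = (1/3)·17/2 + (2/3)·9 = 53/6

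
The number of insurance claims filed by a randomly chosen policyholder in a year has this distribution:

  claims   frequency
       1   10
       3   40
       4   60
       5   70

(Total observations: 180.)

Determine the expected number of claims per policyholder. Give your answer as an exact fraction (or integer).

Total = 180, so P(claims=1) = 10/180, etc.
E[X] = (1/18)·1 + (2/9)·3 + (1/3)·4 + (7/18)·5
     = 4

4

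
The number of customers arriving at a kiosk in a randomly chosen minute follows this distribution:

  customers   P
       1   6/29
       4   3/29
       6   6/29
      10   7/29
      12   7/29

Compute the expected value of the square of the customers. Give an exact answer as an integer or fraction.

1978/29

E[X²] = (6/29)·1 + (3/29)·16 + (6/29)·36 + (7/29)·100 + (7/29)·144
     = 1978/29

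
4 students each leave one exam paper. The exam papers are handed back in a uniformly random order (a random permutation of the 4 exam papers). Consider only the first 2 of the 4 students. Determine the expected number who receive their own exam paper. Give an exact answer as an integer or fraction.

1/2

Let Xᵢ = 1 if person i gets their own exam paper. For each i, P(Xᵢ=1) = 1/4.
By linearity of expectation, E[X₁+…+X_2] = 2·(1/4) = 1/2.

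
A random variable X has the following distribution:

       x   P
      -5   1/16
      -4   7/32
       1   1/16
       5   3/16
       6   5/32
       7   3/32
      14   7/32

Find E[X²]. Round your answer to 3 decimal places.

62.906

E[X²] = (1/16)·25 + (7/32)·16 + (1/16)·1 + (3/16)·25 + (5/32)·36 + (3/32)·49 + (7/32)·196
     = 2013/32 ≈ 62.906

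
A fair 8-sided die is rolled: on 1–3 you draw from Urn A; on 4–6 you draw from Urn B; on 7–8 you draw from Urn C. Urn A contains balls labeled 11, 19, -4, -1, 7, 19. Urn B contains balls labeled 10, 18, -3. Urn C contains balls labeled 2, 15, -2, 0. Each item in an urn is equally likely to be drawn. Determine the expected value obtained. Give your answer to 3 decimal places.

7.250

E[X | Urn A] = (11 + 19 − 4 − 1 + 7 + 19)/6 = 17/2
E[X | Urn B] = (10 + 18 − 3)/3 = 25/3
E[X | Urn C] = (2 + 15 − 2 + 0)/4 = 15/4
E[X] = (3/8)·17/2 + (3/8)·25/3 + (1/4)·15/4 = 29/4 ≈ 7.250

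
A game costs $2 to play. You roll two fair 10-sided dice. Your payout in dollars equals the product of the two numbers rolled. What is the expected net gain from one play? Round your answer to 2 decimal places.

Distribution of the product of the two numbers rolled: 1 w.p. 1/100, 2 w.p. 1/50, 3 w.p. 1/50, 4 w.p. 3/100, 5 w.p. 1/50, 6 w.p. 1/25, …
E[payout] = (1/100)·1 + (1/50)·2 + (1/50)·3 + (3/100)·4 + (1/50)·5 + (1/25)·6 + (1/50)·7 + (1/25)·8 + (3/100)·9 + (1/25)·10 + (1/25)·12 + (1/50)·14 + (1/50)·15 + (3/100)·16 + (1/25)·18 + (1/25)·20 + (1/50)·21 + (1/25)·24 + (1/100)·25 + (1/50)·27 + (1/50)·28 + (1/25)·30 + (1/50)·32 + (1/50)·35 + (3/100)·36 + (1/25)·40 + (1/50)·42 + (1/50)·45 + (1/50)·48 + (1/100)·49 + (1/50)·50 + (1/50)·54 + (1/50)·56 + (1/50)·60 + (1/50)·63 + (1/100)·64 + (1/50)·70 + (1/50)·72 + (1/50)·80 + (1/100)·81 + (1/50)·90 + (1/100)·100 = 121/4
Expected profit = 121/4 − 2 = 113/4 ≈ $28.25

$28.25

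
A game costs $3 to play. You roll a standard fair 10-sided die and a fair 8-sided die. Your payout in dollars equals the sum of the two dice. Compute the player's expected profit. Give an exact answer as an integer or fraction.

Distribution of the sum of the two dice: 2 w.p. 1/80, 3 w.p. 1/40, 4 w.p. 3/80, 5 w.p. 1/20, 6 w.p. 1/16, 7 w.p. 3/40, …
E[payout] = (1/80)·2 + (1/40)·3 + (3/80)·4 + (1/20)·5 + (1/16)·6 + (3/40)·7 + (7/80)·8 + (1/10)·9 + (1/10)·10 + (1/10)·11 + (7/80)·12 + (3/40)·13 + (1/16)·14 + (1/20)·15 + (3/80)·16 + (1/40)·17 + (1/80)·18 = 10
Expected profit = 10 − 3 = 7

$7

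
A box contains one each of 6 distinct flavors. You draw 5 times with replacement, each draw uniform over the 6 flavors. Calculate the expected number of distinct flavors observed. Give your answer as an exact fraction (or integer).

4651/1296

Let Xⱼ=1 if type j appears at least once. P(Xⱼ=1) = 1 − ((6−1)/6)^5 = 4651/7776.
E[#distinct] = 6·4651/7776 = 4651/1296.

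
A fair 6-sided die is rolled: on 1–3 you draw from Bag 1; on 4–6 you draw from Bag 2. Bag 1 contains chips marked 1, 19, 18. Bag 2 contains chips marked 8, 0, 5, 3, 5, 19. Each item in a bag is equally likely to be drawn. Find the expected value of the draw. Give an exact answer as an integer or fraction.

E[X | Bag 1] = (1 + 19 + 18)/3 = 38/3
E[X | Bag 2] = (8 + 0 + 5 + 3 + 5 + 19)/6 = 20/3
E[X] = (1/2)·38/3 + (1/2)·20/3 = 29/3

29/3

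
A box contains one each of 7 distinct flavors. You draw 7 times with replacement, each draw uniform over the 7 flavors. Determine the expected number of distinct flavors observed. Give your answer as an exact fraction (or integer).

Let Xⱼ=1 if type j appears at least once. P(Xⱼ=1) = 1 − ((7−1)/7)^7 = 543607/823543.
E[#distinct] = 7·543607/823543 = 543607/117649.

543607/117649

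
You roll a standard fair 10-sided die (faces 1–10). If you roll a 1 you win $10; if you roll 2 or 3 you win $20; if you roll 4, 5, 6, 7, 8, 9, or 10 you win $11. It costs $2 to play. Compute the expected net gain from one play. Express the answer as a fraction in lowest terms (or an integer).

E[payout] = (1/10)·10 + (7/10)·11 + (1/5)·20 = 127/10
Expected profit = 127/10 − 2 = 107/10

107/10 dollars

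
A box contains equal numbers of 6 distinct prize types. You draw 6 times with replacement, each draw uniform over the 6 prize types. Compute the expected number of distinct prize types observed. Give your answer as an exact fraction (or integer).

Let Xⱼ=1 if type j appears at least once. P(Xⱼ=1) = 1 − ((6−1)/6)^6 = 31031/46656.
E[#distinct] = 6·31031/46656 = 31031/7776.

31031/7776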